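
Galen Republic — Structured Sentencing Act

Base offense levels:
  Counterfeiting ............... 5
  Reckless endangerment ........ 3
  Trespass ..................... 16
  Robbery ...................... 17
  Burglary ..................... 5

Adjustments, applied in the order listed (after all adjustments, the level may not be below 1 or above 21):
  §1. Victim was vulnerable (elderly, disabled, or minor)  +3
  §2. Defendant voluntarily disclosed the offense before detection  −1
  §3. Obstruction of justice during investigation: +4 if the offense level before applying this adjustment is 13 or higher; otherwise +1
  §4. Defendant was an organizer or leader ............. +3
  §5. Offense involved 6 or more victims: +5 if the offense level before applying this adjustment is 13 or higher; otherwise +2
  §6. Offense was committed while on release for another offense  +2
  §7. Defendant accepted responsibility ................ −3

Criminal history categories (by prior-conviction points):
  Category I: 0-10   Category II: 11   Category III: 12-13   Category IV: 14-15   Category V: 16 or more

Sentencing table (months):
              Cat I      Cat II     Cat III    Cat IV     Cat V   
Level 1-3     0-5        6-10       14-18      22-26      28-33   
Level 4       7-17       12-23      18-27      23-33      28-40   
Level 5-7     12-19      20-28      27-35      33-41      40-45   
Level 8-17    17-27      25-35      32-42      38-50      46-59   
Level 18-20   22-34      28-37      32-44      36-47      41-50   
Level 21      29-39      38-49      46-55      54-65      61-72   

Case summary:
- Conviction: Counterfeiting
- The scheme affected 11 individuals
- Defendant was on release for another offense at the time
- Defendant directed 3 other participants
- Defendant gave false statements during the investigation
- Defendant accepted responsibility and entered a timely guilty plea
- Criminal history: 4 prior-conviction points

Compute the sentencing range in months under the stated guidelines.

Base offense level for counterfeiting: 5.
§3 applies (level before this adjustment is 5 < 13, so +1): 5 + 1 = 6.
§4 applies: 6 + 3 = 9.
§5 applies (level before this adjustment is 9 < 13, so +2): 9 + 2 = 11.
§6 applies: 11 + 2 = 13.
§7 applies: 13 − 3 = 10.
Final offense level: 10.
Criminal history: 4 prior points → Category I (0-10).
Level 10 falls in the 8-17 band.
Grid: Level 8-17 × Category I = 17-27 months.

17-27 months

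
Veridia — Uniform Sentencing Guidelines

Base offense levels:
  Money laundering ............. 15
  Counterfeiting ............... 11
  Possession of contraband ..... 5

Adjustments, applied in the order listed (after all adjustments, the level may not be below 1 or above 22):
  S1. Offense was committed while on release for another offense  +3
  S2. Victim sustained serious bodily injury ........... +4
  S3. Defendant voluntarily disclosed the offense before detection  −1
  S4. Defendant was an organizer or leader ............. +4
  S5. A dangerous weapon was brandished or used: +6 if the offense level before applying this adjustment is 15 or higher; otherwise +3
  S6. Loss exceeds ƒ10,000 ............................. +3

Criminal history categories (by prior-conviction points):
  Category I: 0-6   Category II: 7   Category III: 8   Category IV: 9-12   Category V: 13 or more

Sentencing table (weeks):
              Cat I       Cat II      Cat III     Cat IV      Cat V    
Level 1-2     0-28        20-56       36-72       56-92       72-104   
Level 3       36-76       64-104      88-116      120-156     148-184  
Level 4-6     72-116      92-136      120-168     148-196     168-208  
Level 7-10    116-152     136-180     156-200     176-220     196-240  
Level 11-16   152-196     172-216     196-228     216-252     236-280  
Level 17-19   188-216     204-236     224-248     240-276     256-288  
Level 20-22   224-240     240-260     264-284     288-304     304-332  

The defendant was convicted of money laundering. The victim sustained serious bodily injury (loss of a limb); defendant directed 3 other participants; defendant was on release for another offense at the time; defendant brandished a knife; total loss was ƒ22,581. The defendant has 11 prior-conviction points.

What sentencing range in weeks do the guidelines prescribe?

Base offense level for money laundering: 15.
S1 applies: 15 + 3 = 18.
S2 applies: 18 + 4 = 22.
S4 applies: 22 + 4 = 26.
S5 applies (level before this adjustment is 26 ≥ 15, so +6): 26 + 6 = 32.
S6 applies: 32 + 3 = 35.
Level 35 exceeds the maximum of 22; capped at 22.
Final offense level: 22.
Criminal history: 11 prior points → Category IV (9-12).
Level 22 falls in the 20-22 band.
Grid: Level 20-22 × Category IV = 288-304 weeks.

288-304 weeks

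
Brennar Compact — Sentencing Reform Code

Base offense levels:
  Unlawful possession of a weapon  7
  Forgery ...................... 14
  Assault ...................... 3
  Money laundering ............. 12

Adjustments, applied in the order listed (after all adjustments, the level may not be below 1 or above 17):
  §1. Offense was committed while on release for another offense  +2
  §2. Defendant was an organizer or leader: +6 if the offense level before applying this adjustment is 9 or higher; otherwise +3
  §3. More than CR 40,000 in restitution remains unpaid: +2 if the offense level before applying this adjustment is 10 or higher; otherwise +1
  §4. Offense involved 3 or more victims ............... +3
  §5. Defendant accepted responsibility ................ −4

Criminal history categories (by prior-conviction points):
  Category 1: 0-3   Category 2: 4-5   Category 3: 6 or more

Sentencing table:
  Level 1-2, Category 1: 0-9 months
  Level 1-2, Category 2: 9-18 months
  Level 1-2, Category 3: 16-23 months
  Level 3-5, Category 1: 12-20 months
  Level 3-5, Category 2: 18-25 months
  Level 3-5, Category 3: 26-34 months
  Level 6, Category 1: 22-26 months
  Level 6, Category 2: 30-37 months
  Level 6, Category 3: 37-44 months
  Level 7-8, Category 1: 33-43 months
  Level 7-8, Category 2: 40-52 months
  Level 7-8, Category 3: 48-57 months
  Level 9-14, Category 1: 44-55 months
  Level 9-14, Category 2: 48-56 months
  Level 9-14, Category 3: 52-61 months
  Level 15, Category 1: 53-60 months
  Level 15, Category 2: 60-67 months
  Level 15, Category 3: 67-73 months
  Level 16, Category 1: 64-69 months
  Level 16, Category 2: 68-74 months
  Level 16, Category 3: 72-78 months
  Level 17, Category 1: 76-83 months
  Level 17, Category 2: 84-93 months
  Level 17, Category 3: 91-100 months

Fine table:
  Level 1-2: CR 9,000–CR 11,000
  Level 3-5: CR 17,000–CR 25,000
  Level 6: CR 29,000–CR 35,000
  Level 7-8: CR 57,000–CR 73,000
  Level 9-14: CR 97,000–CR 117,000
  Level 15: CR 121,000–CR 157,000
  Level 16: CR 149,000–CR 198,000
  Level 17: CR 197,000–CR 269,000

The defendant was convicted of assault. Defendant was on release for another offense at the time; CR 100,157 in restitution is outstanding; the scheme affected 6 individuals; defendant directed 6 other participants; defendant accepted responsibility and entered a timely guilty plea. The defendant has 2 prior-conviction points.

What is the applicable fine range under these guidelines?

Base offense level for assault: 3.
§1 applies: 3 + 2 = 5.
§2 applies (level before this adjustment is 5 < 9, so +3): 5 + 3 = 8.
§3 applies (level before this adjustment is 8 < 10, so +1): 8 + 1 = 9.
§4 applies: 9 + 3 = 12.
§5 applies: 12 − 4 = 8.
Final offense level: 8.
Level 8 falls in the 7-8 band.
Fine table: Level 7-8 → CR 57,000–CR 73,000.

CR 57,000–CR 73,000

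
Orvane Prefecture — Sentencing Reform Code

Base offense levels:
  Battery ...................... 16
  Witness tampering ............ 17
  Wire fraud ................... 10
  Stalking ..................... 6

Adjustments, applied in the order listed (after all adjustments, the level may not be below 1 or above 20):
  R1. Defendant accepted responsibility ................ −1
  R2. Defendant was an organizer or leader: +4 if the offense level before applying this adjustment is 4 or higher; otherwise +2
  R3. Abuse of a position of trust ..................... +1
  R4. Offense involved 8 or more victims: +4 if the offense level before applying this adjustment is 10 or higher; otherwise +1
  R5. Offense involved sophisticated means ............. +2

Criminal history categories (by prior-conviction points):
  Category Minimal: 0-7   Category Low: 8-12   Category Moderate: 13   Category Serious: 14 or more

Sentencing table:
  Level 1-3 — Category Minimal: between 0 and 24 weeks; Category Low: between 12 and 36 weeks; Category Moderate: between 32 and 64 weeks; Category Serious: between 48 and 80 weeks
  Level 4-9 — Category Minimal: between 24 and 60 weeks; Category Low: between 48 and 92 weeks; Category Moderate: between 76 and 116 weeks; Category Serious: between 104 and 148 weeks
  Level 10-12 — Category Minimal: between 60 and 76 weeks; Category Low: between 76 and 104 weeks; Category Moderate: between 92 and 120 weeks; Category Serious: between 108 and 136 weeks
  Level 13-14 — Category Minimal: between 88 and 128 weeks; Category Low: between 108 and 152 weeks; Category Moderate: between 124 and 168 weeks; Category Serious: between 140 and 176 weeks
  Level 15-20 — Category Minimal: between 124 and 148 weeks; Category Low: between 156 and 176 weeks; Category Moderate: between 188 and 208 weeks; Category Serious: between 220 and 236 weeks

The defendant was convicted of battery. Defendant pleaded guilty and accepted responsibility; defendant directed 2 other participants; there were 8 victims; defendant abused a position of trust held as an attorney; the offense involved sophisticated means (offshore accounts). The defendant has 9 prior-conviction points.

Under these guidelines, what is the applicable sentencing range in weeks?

Base offense level for battery: 16.
R1 applies: 16 − 1 = 15.
R2 applies (level before this adjustment is 15 ≥ 4, so +4): 15 + 4 = 19.
R3 applies: 19 + 1 = 20.
R4 applies (level before this adjustment is 20 ≥ 10, so +4): 20 + 4 = 24.
R5 applies: 24 + 2 = 26.
Level 26 exceeds the maximum of 20; capped at 20.
Final offense level: 20.
Criminal history: 9 prior points → Category Low (8-12).
Level 20 falls in the 15-20 band.
Grid: Level 15-20 × Category Low = 156-176 weeks.

156-176 weeks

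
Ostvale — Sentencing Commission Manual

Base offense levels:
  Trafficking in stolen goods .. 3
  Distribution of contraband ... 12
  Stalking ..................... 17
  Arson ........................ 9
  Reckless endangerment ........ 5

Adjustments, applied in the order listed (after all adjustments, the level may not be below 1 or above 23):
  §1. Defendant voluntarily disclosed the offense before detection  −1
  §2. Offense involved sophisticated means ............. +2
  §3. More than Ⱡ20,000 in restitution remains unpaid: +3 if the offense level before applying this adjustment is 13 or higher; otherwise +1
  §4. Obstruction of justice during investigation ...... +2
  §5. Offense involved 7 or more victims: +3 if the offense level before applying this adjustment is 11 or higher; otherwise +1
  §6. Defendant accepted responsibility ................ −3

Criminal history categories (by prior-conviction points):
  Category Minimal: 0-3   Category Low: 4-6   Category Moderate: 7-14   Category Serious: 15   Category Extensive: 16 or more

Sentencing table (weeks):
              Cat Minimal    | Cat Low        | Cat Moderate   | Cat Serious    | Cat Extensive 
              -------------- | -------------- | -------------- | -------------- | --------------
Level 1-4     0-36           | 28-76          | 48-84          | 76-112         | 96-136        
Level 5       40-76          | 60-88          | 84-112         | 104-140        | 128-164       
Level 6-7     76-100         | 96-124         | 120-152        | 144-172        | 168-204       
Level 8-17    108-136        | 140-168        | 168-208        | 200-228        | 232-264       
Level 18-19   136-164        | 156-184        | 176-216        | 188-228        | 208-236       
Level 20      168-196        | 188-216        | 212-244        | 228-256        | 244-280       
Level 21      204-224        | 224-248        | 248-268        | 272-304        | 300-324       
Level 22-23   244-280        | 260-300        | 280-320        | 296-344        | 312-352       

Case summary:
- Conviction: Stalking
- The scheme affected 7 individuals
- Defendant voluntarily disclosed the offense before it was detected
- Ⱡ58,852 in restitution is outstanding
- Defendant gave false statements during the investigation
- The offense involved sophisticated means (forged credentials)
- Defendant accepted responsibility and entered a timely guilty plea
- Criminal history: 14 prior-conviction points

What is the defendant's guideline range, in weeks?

Base offense level for stalking: 17.
§1 applies: 17 − 1 = 16.
§2 applies: 16 + 2 = 18.
§3 applies (level before this adjustment is 18 ≥ 13, so +3): 18 + 3 = 21.
§4 applies: 21 + 2 = 23.
§5 applies (level before this adjustment is 23 ≥ 11, so +3): 23 + 3 = 26.
§6 applies: 26 − 3 = 23.
Final offense level: 23.
Criminal history: 14 prior points → Category Moderate (7-14).
Level 23 falls in the 22-23 band.
Grid: Level 22-23 × Category Moderate = 280-320 weeks.

280-320 weeks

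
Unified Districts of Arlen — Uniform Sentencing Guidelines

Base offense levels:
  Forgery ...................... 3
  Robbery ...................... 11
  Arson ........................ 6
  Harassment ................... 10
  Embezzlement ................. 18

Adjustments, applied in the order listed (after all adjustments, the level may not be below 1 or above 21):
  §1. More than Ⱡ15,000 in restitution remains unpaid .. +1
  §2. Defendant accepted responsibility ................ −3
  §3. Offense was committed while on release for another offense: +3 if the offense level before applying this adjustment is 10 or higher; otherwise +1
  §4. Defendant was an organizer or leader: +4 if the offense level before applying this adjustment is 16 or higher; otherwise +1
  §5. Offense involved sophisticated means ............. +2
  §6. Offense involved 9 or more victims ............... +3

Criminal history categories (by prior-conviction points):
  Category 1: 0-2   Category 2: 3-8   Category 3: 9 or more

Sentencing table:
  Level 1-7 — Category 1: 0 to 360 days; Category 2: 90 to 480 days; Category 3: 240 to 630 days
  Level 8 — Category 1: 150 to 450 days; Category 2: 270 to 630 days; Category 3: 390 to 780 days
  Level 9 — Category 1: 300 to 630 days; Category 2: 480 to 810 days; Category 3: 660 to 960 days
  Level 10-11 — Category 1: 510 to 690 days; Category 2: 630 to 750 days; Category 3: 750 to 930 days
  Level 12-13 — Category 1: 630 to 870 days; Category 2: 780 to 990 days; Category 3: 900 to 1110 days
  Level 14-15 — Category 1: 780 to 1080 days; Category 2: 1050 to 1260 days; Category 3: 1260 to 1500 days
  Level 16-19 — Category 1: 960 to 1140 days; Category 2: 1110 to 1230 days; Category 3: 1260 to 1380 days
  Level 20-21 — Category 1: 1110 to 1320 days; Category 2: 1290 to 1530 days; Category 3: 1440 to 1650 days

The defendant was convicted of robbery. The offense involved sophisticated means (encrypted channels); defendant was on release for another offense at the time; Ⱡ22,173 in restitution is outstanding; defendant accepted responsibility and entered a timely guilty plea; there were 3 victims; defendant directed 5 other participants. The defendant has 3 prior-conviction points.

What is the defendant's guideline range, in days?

Base offense level for robbery: 11.
§1 applies: 11 + 1 = 12.
§2 applies: 12 − 3 = 9.
§3 applies (level before this adjustment is 9 < 10, so +1): 9 + 1 = 10.
§4 applies (level before this adjustment is 10 < 16, so +1): 10 + 1 = 11.
§5 applies: 11 + 2 = 13.
§6 does not apply.
Final offense level: 13.
Criminal history: 3 prior points → Category 2 (3-8).
Level 13 falls in the 12-13 band.
Grid: Level 12-13 × Category 2 = 780-990 days.

780-990 days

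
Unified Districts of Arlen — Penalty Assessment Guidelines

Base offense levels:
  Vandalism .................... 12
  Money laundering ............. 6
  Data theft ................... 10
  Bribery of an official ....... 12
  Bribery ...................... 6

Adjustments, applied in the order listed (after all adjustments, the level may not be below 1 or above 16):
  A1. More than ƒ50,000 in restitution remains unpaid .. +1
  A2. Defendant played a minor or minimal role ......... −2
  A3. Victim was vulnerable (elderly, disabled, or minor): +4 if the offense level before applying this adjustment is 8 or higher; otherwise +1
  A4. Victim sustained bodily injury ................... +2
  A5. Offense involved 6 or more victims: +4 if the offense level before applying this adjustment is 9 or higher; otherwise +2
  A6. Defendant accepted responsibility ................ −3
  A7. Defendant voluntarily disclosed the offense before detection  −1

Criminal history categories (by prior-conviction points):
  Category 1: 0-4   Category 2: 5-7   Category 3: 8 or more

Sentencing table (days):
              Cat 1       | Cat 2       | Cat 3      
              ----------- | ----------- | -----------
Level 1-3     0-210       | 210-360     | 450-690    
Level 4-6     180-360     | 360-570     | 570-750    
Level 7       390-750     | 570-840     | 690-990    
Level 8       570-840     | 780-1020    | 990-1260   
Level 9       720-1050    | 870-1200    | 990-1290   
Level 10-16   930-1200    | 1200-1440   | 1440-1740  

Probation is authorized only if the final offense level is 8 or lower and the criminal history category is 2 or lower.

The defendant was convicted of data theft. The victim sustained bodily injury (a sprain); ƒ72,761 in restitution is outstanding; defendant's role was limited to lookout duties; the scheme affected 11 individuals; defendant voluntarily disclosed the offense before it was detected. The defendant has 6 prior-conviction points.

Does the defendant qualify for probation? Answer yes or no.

Base offense level for data theft: 10.
A1 applies: 10 + 1 = 11.
A2 applies: 11 − 2 = 9.
A3 does not apply.
A4 applies: 9 + 2 = 11.
A5 applies (level before this adjustment is 11 ≥ 9, so +4): 11 + 4 = 15.
A7 applies: 15 − 1 = 14.
Final offense level: 14.
Criminal history: 6 prior points → Category 2 (5-7).
Level 14 falls in the 10-16 band.
Grid: Level 10-16 × Category 2 = 1200-1440 days.
Probation check: level 14 > 8 and category 2 ≤ 2 → not eligible.

No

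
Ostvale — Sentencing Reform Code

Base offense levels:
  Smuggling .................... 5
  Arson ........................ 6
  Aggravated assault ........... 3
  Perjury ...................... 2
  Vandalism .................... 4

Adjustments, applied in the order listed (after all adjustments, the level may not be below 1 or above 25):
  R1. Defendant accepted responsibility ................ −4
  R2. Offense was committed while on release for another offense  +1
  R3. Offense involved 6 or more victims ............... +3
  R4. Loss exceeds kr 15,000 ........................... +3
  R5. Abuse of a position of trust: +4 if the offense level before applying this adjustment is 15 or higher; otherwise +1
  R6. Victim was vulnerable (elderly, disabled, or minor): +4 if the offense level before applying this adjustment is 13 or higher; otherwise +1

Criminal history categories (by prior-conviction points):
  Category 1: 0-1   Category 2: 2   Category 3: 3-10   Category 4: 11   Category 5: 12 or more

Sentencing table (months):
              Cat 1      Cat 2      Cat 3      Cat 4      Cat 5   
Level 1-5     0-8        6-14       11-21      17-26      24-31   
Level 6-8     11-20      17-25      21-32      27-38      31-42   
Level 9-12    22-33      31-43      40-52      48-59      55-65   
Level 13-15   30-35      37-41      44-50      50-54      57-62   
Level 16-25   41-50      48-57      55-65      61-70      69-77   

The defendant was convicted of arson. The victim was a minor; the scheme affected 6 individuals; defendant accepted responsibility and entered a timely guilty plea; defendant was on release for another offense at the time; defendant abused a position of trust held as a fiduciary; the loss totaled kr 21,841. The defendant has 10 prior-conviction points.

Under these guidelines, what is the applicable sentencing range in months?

40-52 months

Base offense level for arson: 6.
R1 applies: 6 − 4 = 2.
R2 applies: 2 + 1 = 3.
R3 applies: 3 + 3 = 6.
R4 applies: 6 + 3 = 9.
R5 applies (level before this adjustment is 9 < 15, so +1): 9 + 1 = 10.
R6 applies (level before this adjustment is 10 < 13, so +1): 10 + 1 = 11.
Final offense level: 11.
Criminal history: 10 prior points → Category 3 (3-10).
Level 11 falls in the 9-12 band.
Grid: Level 9-12 × Category 3 = 40-52 months.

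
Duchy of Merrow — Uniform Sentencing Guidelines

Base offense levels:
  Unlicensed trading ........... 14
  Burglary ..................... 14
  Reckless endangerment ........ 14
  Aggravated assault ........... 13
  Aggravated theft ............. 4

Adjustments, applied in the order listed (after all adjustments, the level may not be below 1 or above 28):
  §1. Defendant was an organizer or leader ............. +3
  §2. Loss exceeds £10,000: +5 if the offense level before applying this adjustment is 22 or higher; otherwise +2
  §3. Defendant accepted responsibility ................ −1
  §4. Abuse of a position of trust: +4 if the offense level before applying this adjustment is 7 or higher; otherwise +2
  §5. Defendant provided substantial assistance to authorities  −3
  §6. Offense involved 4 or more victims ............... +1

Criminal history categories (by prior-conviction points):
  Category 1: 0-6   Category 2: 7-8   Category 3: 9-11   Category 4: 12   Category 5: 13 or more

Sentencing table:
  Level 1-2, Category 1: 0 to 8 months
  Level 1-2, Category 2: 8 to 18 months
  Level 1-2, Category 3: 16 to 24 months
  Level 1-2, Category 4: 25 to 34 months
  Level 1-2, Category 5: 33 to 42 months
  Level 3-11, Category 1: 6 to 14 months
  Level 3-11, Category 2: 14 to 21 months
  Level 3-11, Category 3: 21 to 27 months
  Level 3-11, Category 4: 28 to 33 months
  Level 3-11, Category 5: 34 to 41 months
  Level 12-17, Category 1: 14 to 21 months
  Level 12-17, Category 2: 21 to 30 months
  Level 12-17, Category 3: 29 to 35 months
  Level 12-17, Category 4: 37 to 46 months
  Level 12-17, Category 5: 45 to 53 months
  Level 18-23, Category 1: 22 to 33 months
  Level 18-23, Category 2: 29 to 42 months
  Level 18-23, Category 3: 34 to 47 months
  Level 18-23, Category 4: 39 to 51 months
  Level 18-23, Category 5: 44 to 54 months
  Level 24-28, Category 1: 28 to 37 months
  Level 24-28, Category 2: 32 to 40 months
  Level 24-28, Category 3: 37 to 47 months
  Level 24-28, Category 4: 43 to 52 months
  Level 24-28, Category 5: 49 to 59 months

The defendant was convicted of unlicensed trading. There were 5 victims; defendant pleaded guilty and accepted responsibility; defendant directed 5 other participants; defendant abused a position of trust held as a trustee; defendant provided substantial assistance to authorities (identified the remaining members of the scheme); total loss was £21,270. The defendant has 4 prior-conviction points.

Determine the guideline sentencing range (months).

Base offense level for unlicensed trading: 14.
§1 applies: 14 + 3 = 17.
§2 applies (level before this adjustment is 17 < 22, so +2): 17 + 2 = 19.
§3 applies: 19 − 1 = 18.
§4 applies (level before this adjustment is 18 ≥ 7, so +4): 18 + 4 = 22.
§5 applies: 22 − 3 = 19.
§6 applies: 19 + 1 = 20.
Final offense level: 20.
Criminal history: 4 prior points → Category 1 (0-6).
Level 20 falls in the 18-23 band.
Grid: Level 18-23 × Category 1 = 22-33 months.

22-33 months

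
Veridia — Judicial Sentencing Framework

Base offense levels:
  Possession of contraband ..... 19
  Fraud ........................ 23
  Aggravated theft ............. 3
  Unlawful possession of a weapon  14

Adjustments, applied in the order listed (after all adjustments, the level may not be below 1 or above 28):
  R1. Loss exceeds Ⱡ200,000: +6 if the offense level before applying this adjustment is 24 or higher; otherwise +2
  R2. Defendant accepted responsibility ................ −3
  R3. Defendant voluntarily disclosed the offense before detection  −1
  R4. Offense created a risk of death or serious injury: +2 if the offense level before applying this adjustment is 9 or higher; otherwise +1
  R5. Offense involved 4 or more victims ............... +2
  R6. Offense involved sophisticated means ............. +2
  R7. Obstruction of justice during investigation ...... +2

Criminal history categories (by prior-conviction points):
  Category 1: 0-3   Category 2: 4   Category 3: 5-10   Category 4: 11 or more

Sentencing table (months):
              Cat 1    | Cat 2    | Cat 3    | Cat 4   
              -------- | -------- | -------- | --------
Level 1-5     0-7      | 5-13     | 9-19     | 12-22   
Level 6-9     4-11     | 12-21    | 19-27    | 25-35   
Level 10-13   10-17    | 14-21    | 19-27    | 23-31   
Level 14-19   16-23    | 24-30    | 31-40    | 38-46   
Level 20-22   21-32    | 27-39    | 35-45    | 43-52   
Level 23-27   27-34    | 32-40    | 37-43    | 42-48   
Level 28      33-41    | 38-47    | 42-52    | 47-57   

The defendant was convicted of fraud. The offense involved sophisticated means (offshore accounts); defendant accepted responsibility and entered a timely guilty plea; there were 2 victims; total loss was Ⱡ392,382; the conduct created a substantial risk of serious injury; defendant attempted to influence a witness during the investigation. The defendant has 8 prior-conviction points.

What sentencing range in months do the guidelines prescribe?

Base offense level for fraud: 23.
R1 applies (level before this adjustment is 23 < 24, so +2): 23 + 2 = 25.
R2 applies: 25 − 3 = 22.
R4 applies (level before this adjustment is 22 ≥ 9, so +2): 22 + 2 = 24.
R6 applies: 24 + 2 = 26.
R7 applies: 26 + 2 = 28.
Final offense level: 28.
Criminal history: 8 prior points → Category 3 (5-10).
Level 28 falls in the 28 band.
Grid: Level 28 × Category 3 = 42-52 months.

42-52 months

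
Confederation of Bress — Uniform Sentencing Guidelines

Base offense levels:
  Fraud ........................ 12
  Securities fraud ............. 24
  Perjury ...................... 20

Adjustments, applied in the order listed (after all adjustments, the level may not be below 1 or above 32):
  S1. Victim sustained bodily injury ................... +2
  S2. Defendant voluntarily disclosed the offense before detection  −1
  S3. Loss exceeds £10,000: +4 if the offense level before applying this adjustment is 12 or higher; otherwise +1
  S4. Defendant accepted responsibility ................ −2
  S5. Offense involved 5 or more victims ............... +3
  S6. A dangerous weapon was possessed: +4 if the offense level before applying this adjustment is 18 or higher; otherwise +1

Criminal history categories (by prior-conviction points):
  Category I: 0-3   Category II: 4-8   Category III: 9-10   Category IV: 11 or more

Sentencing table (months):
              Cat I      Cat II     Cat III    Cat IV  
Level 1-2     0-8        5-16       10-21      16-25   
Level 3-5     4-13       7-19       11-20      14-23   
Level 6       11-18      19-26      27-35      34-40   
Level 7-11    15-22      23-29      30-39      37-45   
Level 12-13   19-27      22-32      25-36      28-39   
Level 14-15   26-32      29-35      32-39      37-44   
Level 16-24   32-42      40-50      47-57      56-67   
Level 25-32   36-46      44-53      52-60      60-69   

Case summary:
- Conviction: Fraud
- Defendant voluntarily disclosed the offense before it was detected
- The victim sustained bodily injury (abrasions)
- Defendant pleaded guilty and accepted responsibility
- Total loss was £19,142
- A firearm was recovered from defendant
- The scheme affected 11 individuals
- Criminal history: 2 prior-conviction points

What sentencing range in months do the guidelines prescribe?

32-42 months

Base offense level for fraud: 12.
S1 applies: 12 + 2 = 14.
S2 applies: 14 − 1 = 13.
S3 applies (level before this adjustment is 13 ≥ 12, so +4): 13 + 4 = 17.
S4 applies: 17 − 2 = 15.
S5 applies: 15 + 3 = 18.
S6 applies (level before this adjustment is 18 ≥ 18, so +4): 18 + 4 = 22.
Final offense level: 22.
Criminal history: 2 prior points → Category I (0-3).
Level 22 falls in the 16-24 band.
Grid: Level 16-24 × Category I = 32-42 months.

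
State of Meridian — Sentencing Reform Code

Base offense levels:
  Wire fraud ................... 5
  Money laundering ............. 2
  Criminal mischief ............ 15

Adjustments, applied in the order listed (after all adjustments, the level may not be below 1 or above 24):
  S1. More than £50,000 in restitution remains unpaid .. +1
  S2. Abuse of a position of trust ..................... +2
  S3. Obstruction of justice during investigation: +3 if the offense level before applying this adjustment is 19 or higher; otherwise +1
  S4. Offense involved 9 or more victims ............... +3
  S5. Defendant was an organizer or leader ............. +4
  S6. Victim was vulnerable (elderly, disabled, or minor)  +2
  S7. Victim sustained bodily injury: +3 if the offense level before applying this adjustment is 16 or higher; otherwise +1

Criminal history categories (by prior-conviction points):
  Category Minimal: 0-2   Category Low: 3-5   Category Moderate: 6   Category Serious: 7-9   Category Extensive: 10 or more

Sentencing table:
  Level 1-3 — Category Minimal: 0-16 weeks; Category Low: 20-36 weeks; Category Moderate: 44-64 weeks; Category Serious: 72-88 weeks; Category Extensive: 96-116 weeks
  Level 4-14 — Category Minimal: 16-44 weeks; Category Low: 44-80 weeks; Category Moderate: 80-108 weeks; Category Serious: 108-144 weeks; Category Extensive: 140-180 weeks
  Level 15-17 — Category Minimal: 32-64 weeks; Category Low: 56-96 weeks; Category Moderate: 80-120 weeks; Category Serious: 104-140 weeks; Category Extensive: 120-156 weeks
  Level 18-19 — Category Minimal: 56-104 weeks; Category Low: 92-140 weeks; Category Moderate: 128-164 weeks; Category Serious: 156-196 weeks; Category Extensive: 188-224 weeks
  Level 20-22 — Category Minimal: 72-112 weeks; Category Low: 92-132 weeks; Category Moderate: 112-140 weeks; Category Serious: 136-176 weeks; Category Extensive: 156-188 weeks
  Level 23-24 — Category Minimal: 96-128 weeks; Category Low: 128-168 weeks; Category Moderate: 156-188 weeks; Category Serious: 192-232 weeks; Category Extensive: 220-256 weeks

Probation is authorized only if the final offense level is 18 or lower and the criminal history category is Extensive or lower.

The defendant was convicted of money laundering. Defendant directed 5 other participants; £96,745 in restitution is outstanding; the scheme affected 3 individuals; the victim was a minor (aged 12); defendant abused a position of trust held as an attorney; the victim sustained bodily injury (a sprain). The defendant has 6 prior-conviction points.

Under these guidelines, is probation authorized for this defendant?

Yes

Base offense level for money laundering: 2.
S1 applies: 2 + 1 = 3.
S2 applies: 3 + 2 = 5.
S5 applies: 5 + 4 = 9.
S6 applies: 9 + 2 = 11.
S7 applies (level before this adjustment is 11 < 16, so +1): 11 + 1 = 12.
Final offense level: 12.
Criminal history: 6 prior points → Category Moderate (6).
Level 12 falls in the 4-14 band.
Grid: Level 4-14 × Category Moderate = 80-108 weeks.
Probation check: level 12 ≤ 18 and category Moderate ≤ Extensive → eligible.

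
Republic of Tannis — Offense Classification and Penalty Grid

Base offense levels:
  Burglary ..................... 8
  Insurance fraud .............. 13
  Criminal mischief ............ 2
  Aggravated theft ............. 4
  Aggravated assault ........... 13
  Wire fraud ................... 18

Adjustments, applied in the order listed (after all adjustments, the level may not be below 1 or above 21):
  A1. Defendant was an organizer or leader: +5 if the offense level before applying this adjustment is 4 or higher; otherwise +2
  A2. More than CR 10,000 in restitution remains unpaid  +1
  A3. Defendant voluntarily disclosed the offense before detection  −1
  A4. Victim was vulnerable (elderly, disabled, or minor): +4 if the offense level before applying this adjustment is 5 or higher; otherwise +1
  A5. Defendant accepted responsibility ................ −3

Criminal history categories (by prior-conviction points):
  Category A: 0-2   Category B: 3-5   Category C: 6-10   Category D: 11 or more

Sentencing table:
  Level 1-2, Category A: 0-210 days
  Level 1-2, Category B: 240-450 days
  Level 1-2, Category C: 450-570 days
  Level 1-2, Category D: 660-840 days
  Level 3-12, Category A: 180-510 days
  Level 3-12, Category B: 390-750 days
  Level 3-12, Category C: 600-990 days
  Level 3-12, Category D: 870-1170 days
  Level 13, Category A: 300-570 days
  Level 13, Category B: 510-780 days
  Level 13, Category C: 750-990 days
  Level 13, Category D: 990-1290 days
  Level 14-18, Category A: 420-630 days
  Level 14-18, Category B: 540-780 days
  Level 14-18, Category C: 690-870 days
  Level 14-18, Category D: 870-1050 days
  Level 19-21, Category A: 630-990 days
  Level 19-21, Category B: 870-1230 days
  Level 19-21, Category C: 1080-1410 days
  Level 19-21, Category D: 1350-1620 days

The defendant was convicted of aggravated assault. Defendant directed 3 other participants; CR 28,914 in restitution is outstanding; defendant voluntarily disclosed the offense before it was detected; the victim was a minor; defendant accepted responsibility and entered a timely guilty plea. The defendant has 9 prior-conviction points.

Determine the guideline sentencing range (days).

Base offense level for aggravated assault: 13.
A1 applies (level before this adjustment is 13 ≥ 4, so +5): 13 + 5 = 18.
A2 applies: 18 + 1 = 19.
A3 applies: 19 − 1 = 18.
A4 applies (level before this adjustment is 18 ≥ 5, so +4): 18 + 4 = 22.
A5 applies: 22 − 3 = 19.
Final offense level: 19.
Criminal history: 9 prior points → Category C (6-10).
Level 19 falls in the 19-21 band.
Grid: Level 19-21 × Category C = 1080-1410 days.

1080-1410 days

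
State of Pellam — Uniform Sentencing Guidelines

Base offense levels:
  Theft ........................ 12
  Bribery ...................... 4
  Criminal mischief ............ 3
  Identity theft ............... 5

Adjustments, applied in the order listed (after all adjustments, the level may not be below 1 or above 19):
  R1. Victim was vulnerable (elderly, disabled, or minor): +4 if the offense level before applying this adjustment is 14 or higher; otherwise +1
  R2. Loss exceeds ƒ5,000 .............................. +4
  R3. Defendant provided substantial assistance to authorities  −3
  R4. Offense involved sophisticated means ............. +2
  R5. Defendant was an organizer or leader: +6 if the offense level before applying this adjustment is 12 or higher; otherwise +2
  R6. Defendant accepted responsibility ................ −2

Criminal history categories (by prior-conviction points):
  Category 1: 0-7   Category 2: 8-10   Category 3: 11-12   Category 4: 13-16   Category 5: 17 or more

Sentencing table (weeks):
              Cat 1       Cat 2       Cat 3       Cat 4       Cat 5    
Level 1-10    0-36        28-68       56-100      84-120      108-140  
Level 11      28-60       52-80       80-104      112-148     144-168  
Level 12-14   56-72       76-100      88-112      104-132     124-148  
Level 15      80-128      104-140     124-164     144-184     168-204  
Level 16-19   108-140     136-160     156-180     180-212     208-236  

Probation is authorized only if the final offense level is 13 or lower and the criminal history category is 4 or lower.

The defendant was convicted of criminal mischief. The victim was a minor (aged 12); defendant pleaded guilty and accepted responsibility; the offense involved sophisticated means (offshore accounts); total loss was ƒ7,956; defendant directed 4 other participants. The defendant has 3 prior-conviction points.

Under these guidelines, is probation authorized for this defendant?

Base offense level for criminal mischief: 3.
R1 applies (level before this adjustment is 3 < 14, so +1): 3 + 1 = 4.
R2 applies: 4 + 4 = 8.
R3 does not apply.
R4 applies: 8 + 2 = 10.
R5 applies (level before this adjustment is 10 < 12, so +2): 10 + 2 = 12.
R6 applies: 12 − 2 = 10.
Final offense level: 10.
Criminal history: 3 prior points → Category 1 (0-7).
Level 10 falls in the 1-10 band.
Grid: Level 1-10 × Category 1 = 0-36 weeks.
Probation check: level 10 ≤ 13 and category 1 ≤ 4 → eligible.

Yes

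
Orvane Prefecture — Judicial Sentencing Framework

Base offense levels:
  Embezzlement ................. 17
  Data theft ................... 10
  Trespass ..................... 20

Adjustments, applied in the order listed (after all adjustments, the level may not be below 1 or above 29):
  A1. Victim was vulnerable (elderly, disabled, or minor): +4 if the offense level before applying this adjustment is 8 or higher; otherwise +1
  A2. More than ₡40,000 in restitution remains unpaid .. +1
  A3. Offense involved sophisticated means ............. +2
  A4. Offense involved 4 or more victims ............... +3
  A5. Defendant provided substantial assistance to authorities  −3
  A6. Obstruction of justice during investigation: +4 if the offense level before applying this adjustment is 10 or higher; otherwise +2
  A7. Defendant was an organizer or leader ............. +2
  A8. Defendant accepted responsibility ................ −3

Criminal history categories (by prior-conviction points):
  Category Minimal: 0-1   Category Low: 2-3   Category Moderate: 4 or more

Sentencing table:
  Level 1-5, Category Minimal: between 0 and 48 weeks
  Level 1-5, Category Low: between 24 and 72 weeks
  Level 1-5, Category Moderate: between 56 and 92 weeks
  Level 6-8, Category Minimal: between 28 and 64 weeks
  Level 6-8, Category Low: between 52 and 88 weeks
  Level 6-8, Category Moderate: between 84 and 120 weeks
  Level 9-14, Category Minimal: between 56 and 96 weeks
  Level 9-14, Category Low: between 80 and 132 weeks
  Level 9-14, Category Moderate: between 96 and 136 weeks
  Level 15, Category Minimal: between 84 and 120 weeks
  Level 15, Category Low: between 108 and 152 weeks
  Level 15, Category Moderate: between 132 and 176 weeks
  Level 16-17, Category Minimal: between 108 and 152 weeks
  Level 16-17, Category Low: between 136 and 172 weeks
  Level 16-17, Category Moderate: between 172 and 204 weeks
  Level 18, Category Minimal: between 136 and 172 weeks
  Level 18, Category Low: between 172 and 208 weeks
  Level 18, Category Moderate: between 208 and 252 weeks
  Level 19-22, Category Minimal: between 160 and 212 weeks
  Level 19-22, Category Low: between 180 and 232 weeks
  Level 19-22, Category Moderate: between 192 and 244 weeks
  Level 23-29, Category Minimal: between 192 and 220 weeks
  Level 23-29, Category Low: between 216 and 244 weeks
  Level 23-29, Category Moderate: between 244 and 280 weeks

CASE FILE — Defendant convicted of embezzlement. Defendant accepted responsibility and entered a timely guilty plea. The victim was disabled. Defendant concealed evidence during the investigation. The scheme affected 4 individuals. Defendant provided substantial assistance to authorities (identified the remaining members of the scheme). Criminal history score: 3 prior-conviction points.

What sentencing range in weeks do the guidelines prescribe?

180-232 weeks

Base offense level for embezzlement: 17.
A1 applies (level before this adjustment is 17 ≥ 8, so +4): 17 + 4 = 21.
A3 does not apply.
A4 applies: 21 + 3 = 24.
A5 applies: 24 − 3 = 21.
A6 applies (level before this adjustment is 21 ≥ 10, so +4): 21 + 4 = 25.
A8 applies: 25 − 3 = 22.
Final offense level: 22.
Criminal history: 3 prior points → Category Low (2-3).
Level 22 falls in the 19-22 band.
Grid: Level 19-22 × Category Low = 180-232 weeks.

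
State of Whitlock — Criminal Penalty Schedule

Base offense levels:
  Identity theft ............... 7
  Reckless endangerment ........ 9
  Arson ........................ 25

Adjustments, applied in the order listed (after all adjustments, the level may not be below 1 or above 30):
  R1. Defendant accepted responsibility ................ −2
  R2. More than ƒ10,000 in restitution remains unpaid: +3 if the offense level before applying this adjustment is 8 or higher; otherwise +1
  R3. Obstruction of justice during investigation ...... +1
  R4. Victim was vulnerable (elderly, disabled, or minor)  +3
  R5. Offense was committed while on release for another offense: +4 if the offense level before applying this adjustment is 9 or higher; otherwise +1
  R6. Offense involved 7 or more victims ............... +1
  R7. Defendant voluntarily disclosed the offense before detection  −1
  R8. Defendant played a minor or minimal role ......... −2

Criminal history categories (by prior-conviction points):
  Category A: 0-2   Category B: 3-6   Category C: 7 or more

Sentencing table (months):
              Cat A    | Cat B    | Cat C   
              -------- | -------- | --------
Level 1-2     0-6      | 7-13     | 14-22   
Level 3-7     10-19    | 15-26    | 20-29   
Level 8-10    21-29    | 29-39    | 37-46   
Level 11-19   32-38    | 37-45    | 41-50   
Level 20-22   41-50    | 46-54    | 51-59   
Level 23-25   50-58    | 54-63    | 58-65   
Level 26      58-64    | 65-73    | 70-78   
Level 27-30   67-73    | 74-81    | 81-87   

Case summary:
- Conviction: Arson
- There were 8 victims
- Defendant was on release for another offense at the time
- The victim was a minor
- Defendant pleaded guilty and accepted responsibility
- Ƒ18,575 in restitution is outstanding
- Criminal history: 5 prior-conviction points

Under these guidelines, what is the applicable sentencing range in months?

74-81 months

Base offense level for arson: 25.
R1 applies: 25 − 2 = 23.
R2 applies (level before this adjustment is 23 ≥ 8, so +3): 23 + 3 = 26.
R4 applies: 26 + 3 = 29.
R5 applies (level before this adjustment is 29 ≥ 9, so +4): 29 + 4 = 33.
R6 applies: 33 + 1 = 34.
R7 does not apply.
R8 does not apply.
Level 34 exceeds the maximum of 30; capped at 30.
Final offense level: 30.
Criminal history: 5 prior points → Category B (3-6).
Level 30 falls in the 27-30 band.
Grid: Level 27-30 × Category B = 74-81 months.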